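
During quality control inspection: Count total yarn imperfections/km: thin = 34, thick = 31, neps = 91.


Formula: Total = thin places + thick places + neps
Total = 34 + 31 + 91
Total = 156 imperfections/km

156 imperfections/km


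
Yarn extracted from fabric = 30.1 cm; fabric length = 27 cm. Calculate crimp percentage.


Formula: Crimp% = ((L_yarn - L_fabric) / L_fabric) * 100
Step 1: Extension = 30.1 - 27 = 3.1 cm
Step 2: Crimp% = (3.1 / 27) * 100
Step 3: Crimp% = 0.114815 * 100 = 11.4815% ≈ 11.5%

11.5%


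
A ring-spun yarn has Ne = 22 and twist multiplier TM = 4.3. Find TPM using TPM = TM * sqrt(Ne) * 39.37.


Formula: TPM = TM * sqrt(Ne) * 39.37
Step 1: sqrt(Ne) = sqrt(22) = 4.6904
Step 2: TM * sqrt(Ne) = 4.3 * 4.6904 = 20.1687
Step 3: TPM = 20.1687 * 39.37 = 794 twists/m

794 twists/m


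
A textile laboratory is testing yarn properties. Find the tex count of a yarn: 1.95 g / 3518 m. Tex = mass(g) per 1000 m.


Formula: Tex = (mass_g / length_m) * 1000
Substituting: Tex = (1.95 / 3518) * 1000
Intermediate: 1.95 / 3518 = 0.00055429 g/m
Tex = 0.00055429 * 1000 = 0.55 tex

0.55 tex


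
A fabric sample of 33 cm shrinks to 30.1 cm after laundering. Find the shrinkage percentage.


Formula: Shrinkage% = ((L_before - L_after) / L_before) * 100
Step 1: Shrinkage = 33 - 30.1 = 2.9 cm
Step 2: Shrinkage% = (2.9 / 33) * 100
Step 3: Shrinkage% = 0.087879 * 100 = 8.7879% ≈ 8.8%

8.8%


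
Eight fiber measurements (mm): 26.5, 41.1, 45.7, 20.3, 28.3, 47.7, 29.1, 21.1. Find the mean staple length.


Formula: Mean = sum of lengths / count
Sum = 26.5 + 41.1 + 45.7 + 20.3 + 28.3 + 47.7 + 29.1 + 21.1
Sum = 259.8 mm
Mean = 259.8 / 8 = 32.48 mm

32.48 mm


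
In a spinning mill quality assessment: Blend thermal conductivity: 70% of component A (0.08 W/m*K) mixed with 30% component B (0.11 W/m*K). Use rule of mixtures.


Formula: Blend property = (fraction_A * property_A) + (fraction_B * property_B)
Step 1: Contribution A = 70/100 * 0.08 W/m*K = 0.056 W/m*K
Step 2: Contribution B = 30/100 * 0.11 W/m*K = 0.033 W/m*K
Step 3: Blend thermal conductivity = 0.056 + 0.033 = 0.089 W/m*K

0.089 W/m*K


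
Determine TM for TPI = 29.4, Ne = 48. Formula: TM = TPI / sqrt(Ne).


Formula: TM = TPI / sqrt(Ne)
Step 1: sqrt(Ne) = sqrt(48) = 6.9282
Step 2: TM = 29.4 / 6.9282 = 4.24

4.24 TM


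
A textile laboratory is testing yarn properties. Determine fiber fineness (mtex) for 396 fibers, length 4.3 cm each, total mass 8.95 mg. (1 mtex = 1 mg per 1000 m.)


Formula: fineness (mtex) = mass (mg) / total length (km) = (mass_mg / total_length_m) * 1000
Step 1: Convert fiber length: 4.3 cm = 0.043 m
Step 2: Total fiber length = 396 * 0.043 = 17.028 m
Step 3: Linear density = 8.95 mg / 17.028 m = 0.5256 mg/m
Step 4: fineness = 0.5256 * 1000 = 525.6 mtex

525.6 mtex


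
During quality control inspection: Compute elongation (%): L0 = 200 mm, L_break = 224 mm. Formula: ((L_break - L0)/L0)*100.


Formula: Elongation (%) = ((L_break - L0) / L0) * 100
Step 1: Extension = 224 - 200 = 24 mm
Step 2: Elongation = (24 / 200) * 100
Step 3: Elongation = 0.12 * 100 = 12.0%

12.0%


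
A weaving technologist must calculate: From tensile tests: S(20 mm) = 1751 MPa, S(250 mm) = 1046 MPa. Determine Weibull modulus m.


Formula: m = ln(L1/L2) / ln(S2/S1)
Step 1: ln(L1/L2) = ln(20/250) = -2.52573
Step 2: S2/S1 = 1046/1751 = 0.59737
Step 3: ln(S2/S1) = ln(0.59737) = -0.51522
Step 4: m = -2.52573 / -0.51522 = 4.90

4.90 (Weibull m)


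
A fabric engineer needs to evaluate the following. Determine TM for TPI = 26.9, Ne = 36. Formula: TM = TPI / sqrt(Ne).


Formula: TM = TPI / sqrt(Ne)
Step 1: sqrt(Ne) = sqrt(36) = 6
Step 2: TM = 26.9 / 6 = 4.48

4.48 TM


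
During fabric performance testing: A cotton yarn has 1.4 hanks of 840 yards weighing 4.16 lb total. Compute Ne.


Formula: Ne = hanks / mass_lb
Substituting: Ne = 1.4 / 4.16
Ne = 0.3

0.3 Ne


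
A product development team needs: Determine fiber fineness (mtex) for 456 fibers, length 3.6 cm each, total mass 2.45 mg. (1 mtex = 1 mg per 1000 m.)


Formula: fineness (mtex) = mass (mg) / total length (km) = (mass_mg / total_length_m) * 1000
Step 1: Convert fiber length: 3.6 cm = 0.036 m
Step 2: Total fiber length = 456 * 0.036 = 16.416 m
Step 3: Linear density = 2.45 mg / 16.416 m = 0.1492 mg/m
Step 4: fineness = 0.1492 * 1000 = 149.2 mtex

149.2 mtex


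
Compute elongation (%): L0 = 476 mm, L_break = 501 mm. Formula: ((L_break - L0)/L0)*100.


Formula: Elongation (%) = ((L_break - L0) / L0) * 100
Step 1: Extension = 501 - 476 = 25 mm
Step 2: Elongation = (25 / 476) * 100
Step 3: Elongation = 0.052521 * 100 = 5.2521% ≈ 5.3%

5.3%


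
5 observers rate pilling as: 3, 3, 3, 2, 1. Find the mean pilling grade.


Formula: Mean = sum / count
Sum = 3 + 3 + 3 + 2 + 1 = 12
Mean = 12 / 5 = 2.4

2.4


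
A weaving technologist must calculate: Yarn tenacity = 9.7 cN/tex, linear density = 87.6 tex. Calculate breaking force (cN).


Formula: Breaking force = Tenacity * Linear density
F = 9.7 cN/tex * 87.6 tex
F = 849.72 cN

849.72 cN


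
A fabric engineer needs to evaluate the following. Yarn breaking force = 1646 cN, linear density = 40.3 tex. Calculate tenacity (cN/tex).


Formula: Tenacity = Breaking force / Linear density
Tenacity = 1646 cN / 40.3 tex
Tenacity = 40.84 cN/tex

40.84 cN/tex


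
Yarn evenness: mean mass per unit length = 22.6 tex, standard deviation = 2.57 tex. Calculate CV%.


Formula: CV% = (standard deviation / mean) * 100
Step 1: Ratio = 2.57 / 22.6 = 0.113717
Step 2: CV% = 0.113717 * 100 = 11.3717% ≈ 11.4%

11.4%


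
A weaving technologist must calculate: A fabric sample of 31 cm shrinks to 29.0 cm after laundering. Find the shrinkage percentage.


Formula: Shrinkage% = ((L_before - L_after) / L_before) * 100
Step 1: Shrinkage = 31 - 29.0 = 2.0 cm
Step 2: Shrinkage% = (2.0 / 31) * 100
Step 3: Shrinkage% = 0.064516 * 100 = 6.4516% ≈ 6.5%

6.5%


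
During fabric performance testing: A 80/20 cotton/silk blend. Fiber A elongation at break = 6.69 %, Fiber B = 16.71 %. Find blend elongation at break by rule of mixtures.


Formula: Blend property = (fraction_A * property_A) + (fraction_B * property_B)
Step 1: Contribution A = 80/100 * 6.69 % = 5.352 %
Step 2: Contribution B = 20/100 * 16.71 % = 3.342 %
Step 3: Blend elongation at break = 5.352 + 3.342 = 8.694 %

8.694 %


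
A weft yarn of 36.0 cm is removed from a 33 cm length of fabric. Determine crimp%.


Formula: Crimp% = ((L_yarn - L_fabric) / L_fabric) * 100
Step 1: Extension = 36.0 - 33 = 3.0 cm
Step 2: Crimp% = (3.0 / 33) * 100
Step 3: Crimp% = 0.090909 * 100 = 9.0909% ≈ 9.1%

9.1%


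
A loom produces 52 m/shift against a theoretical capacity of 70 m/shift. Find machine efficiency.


Formula: Efficiency% = (Actual output / Theoretical output) * 100
Efficiency% = (52 / 70) * 100
Efficiency% = 0.742857 * 100 = 74.2857% ≈ 74.3%

74.3%


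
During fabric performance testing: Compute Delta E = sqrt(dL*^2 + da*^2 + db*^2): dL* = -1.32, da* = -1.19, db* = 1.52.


Formula: Delta E = sqrt(dL*^2 + da*^2 + db*^2)
Step 1: dL*^2 = (-1.32)^2 = 1.7424
Step 2: da*^2 = (-1.19)^2 = 1.4161
Step 3: db*^2 = 1.52^2 = 2.3104
Step 4: Sum = 1.7424 + 1.4161 + 2.3104 = 5.4689
Step 5: Delta E = sqrt(5.4689) = 2.34

2.34 Delta E


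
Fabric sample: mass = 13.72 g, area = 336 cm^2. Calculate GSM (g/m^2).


Formula: GSM = mass_g / area_m2
Step 1: Convert area: 336 cm^2 = 336 / 10000 = 0.0336 m^2
Step 2: GSM = 13.72 g / 0.0336 m^2 = 408.3 g/m^2

408.3 g/m^2


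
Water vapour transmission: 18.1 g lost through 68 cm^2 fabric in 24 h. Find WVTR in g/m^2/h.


Formula: WVTR = mass_loss / (area * time)
Step 1: Convert area: 68 cm^2 = 0.0068 m^2
Step 2: WVTR = 18.1 g / (0.0068 m^2 * 24 h)
Step 3: WVTR = 18.1 / 0.1632 = 110.9 g/m^2/h

110.9 g/m^2/h


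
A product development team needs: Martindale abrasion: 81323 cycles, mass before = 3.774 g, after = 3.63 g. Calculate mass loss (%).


Formula: Mass loss% = ((m_before - m_after) / m_before) * 100
Step 1: Mass loss = 3.774 - 3.63 = 0.144 g
Step 2: Ratio = 0.144 / 3.774 = 0.0381558
Step 3: Mass loss% = 0.0381558 * 100 = 3.81558% ≈ 3.82%

3.82%


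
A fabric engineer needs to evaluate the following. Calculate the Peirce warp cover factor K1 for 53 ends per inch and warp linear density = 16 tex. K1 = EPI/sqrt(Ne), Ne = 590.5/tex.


Formula: K1 = EPI / sqrt(Ne), with Ne = 590.5 / tex_warp
Step 1: Ne = 590.5 / 16 = 36.906
Step 2: sqrt(Ne) = sqrt(36.906) = 6.075
Step 3: K1 = 53 / 6.075 = 8.7

8.7


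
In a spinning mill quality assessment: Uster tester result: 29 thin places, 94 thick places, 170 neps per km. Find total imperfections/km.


Formula: Total = thin places + thick places + neps
Total = 29 + 94 + 170
Total = 293 imperfections/km

293 imperfections/km


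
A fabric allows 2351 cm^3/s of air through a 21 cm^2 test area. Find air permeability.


Formula: Air Permeability = Airflow / Test Area
AP = 2351 cm^3/s / 21 cm^2
AP = 112.0 cm^3/s/cm^2

112.0 cm^3/s/cm^2


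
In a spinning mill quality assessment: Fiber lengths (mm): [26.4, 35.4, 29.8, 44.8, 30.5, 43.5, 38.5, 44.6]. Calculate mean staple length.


Formula: Mean = sum of lengths / count
Sum = 26.4 + 35.4 + 29.8 + 44.8 + 30.5 + 43.5 + 38.5 + 44.6
Sum = 293.5 mm
Mean = 293.5 / 8 = 36.69 mm

36.69 mm


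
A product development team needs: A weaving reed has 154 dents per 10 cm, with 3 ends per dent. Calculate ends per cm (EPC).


Formula: EPC = (dents per 10 cm * ends per dent) / 10
Step 1: Total ends per 10 cm = 154 * 3 = 462
Step 2: EPC = 462 / 10 = 46.2 ends/cm

46.2 ends/cm


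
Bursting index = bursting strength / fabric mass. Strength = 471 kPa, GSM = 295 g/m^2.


Formula: Bursting Index = Bursting Strength / Fabric GSM
BI = 471 kPa / 295 g/m^2
BI = 1.597 kPa/(g/m^2)

1.597 kPa/(g/m^2)


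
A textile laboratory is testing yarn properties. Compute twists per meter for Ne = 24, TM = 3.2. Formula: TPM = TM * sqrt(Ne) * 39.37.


Formula: TPM = TM * sqrt(Ne) * 39.37
Step 1: sqrt(Ne) = sqrt(24) = 4.899
Step 2: TM * sqrt(Ne) = 3.2 * 4.899 = 15.6768
Step 3: TPM = 15.6768 * 39.37 = 617 twists/m

617 twists/m


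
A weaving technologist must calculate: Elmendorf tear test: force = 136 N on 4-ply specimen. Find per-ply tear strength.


Formula: Per-ply strength = Total force / Number of plies
Per-ply = 136 N / 4
Per-ply = 34 N

34 N


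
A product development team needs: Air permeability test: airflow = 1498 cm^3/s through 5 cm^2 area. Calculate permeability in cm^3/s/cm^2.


Formula: Air Permeability = Airflow / Test Area
AP = 1498 cm^3/s / 5 cm^2
AP = 299.6 cm^3/s/cm^2

299.6 cm^3/s/cm^2


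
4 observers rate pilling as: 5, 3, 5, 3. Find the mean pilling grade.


Formula: Mean = sum / count
Sum = 5 + 3 + 5 + 3 = 16
Mean = 16 / 4 = 4.0

4.0


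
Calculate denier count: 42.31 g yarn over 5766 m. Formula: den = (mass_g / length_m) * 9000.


Formula: den = (mass_g / length_m) * 9000
Substituting: den = (42.31 / 5766) * 9000
Intermediate: 42.31 / 5766 = 0.00733784 g/m
den = 0.00733784 * 9000 = 66.0 denier

66.0 denier


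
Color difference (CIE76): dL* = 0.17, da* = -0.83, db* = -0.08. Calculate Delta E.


Formula: Delta E = sqrt(dL*^2 + da*^2 + db*^2)
Step 1: dL*^2 = 0.17^2 = 0.0289
Step 2: da*^2 = (-0.83)^2 = 0.6889
Step 3: db*^2 = (-0.08)^2 = 0.0064
Step 4: Sum = 0.0289 + 0.6889 + 0.0064 = 0.7242
Step 5: Delta E = sqrt(0.7242) = 0.85

0.85 Delta E


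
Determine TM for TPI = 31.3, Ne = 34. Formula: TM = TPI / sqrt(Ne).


Formula: TM = TPI / sqrt(Ne)
Step 1: sqrt(Ne) = sqrt(34) = 5.831
Step 2: TM = 31.3 / 5.831 = 5.37

5.37 TM


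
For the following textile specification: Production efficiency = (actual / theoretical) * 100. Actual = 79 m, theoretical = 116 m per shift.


Formula: Efficiency% = (Actual output / Theoretical output) * 100
Efficiency% = (79 / 116) * 100
Efficiency% = 0.681034 * 100 = 68.1034% ≈ 68.1%

68.1%


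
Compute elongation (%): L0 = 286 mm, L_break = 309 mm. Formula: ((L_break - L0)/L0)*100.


Formula: Elongation (%) = ((L_break - L0) / L0) * 100
Step 1: Extension = 309 - 286 = 23 mm
Step 2: Elongation = (23 / 286) * 100
Step 3: Elongation = 0.08042 * 100 = 8.042% ≈ 8.0%

8.0%


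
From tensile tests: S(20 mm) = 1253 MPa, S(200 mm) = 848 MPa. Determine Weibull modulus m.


Formula: m = ln(L1/L2) / ln(S2/S1)
Step 1: ln(L1/L2) = ln(20/200) = -2.30259
Step 2: S2/S1 = 848/1253 = 0.67678
Step 3: ln(S2/S1) = ln(0.67678) = -0.39041
Step 4: m = -2.30259 / -0.39041 = 5.90

5.90 (Weibull m)


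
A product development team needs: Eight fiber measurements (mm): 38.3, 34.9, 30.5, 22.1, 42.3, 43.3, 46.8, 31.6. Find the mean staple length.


Formula: Mean = sum of lengths / count
Sum = 38.3 + 34.9 + 30.5 + 22.1 + 42.3 + 43.3 + 46.8 + 31.6
Sum = 289.8 mm
Mean = 289.8 / 8 = 36.23 mm

36.23 mm


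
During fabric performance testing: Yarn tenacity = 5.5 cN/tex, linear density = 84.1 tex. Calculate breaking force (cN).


Formula: Breaking force = Tenacity * Linear density
F = 5.5 cN/tex * 84.1 tex
F = 462.55 cN

462.55 cN


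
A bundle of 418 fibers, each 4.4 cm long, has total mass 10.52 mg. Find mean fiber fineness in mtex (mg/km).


Formula: fineness (mtex) = mass (mg) / total length (km) = (mass_mg / total_length_m) * 1000
Step 1: Convert fiber length: 4.4 cm = 0.044 m
Step 2: Total fiber length = 418 * 0.044 = 18.392 m
Step 3: Linear density = 10.52 mg / 18.392 m = 0.5720 mg/m
Step 4: fineness = 0.5720 * 1000 = 572.0 mtex

572.0 mtex


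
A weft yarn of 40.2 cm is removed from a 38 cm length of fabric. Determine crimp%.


Formula: Crimp% = ((L_yarn - L_fabric) / L_fabric) * 100
Step 1: Extension = 40.2 - 38 = 2.2 cm
Step 2: Crimp% = (2.2 / 38) * 100
Step 3: Crimp% = 0.057895 * 100 = 5.7895% ≈ 5.8%

5.8%


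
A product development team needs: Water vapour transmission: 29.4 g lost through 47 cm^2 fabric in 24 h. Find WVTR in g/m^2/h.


Formula: WVTR = mass_loss / (area * time)
Step 1: Convert area: 47 cm^2 = 0.0047 m^2
Step 2: WVTR = 29.4 g / (0.0047 m^2 * 24 h)
Step 3: WVTR = 29.4 / 0.1128 = 260.6 g/m^2/h

260.6 g/m^2/h


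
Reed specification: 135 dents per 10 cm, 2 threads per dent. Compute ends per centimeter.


Formula: EPC = (dents per 10 cm * ends per dent) / 10
Step 1: Total ends per 10 cm = 135 * 2 = 270
Step 2: EPC = 270 / 10 = 27.0 ends/cm

27.0 ends/cm


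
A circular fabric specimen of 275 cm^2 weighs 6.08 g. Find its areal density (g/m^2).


Formula: GSM = mass_g / area_m2
Step 1: Convert area: 275 cm^2 = 275 / 10000 = 0.0275 m^2
Step 2: GSM = 6.08 g / 0.0275 m^2 = 221.1 g/m^2

221.1 g/m^2


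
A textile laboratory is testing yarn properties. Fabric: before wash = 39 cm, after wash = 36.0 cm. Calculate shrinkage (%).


Formula: Shrinkage% = ((L_before - L_after) / L_before) * 100
Step 1: Shrinkage = 39 - 36.0 = 3.0 cm
Step 2: Shrinkage% = (3.0 / 39) * 100
Step 3: Shrinkage% = 0.076923 * 100 = 7.6923% ≈ 7.7%

7.7%


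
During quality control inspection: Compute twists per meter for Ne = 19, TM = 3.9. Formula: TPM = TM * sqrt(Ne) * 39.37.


Formula: TPM = TM * sqrt(Ne) * 39.37
Step 1: sqrt(Ne) = sqrt(19) = 4.3589
Step 2: TM * sqrt(Ne) = 3.9 * 4.3589 = 16.9997
Step 3: TPM = 16.9997 * 39.37 = 669 twists/m

669 twists/m


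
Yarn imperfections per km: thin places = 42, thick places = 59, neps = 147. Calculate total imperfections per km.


Formula: Total = thin places + thick places + neps
Total = 42 + 59 + 147
Total = 248 imperfections/km

248 imperfections/km


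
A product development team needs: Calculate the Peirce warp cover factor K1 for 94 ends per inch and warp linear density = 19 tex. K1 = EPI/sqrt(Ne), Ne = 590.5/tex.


Formula: K1 = EPI / sqrt(Ne), with Ne = 590.5 / tex_warp
Step 1: Ne = 590.5 / 19 = 31.079
Step 2: sqrt(Ne) = sqrt(31.079) = 5.5749
Step 3: K1 = 94 / 5.5749 = 16.9

16.9


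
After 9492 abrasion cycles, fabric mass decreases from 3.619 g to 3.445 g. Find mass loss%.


Formula: Mass loss% = ((m_before - m_after) / m_before) * 100
Step 1: Mass loss = 3.619 - 3.445 = 0.174 g
Step 2: Ratio = 0.174 / 3.619 = 0.0480796
Step 3: Mass loss% = 0.0480796 * 100 = 4.80796% ≈ 4.81%

4.81%


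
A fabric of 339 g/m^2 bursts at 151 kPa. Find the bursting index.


Formula: Bursting Index = Bursting Strength / Fabric GSM
BI = 151 kPa / 339 g/m^2
BI = 0.445 kPa/(g/m^2)

0.445 kPa/(g/m^2)


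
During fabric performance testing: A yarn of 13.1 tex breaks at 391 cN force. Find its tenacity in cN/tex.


Formula: Tenacity = Breaking force / Linear density
Tenacity = 391 cN / 13.1 tex
Tenacity = 29.85 cN/tex

29.85 cN/tex


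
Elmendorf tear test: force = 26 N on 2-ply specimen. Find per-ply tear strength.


Formula: Per-ply strength = Total force / Number of plies
Per-ply = 26 N / 2
Per-ply = 13 N

13 N


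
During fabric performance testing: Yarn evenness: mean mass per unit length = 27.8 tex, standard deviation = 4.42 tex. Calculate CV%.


Formula: CV% = (standard deviation / mean) * 100
Step 1: Ratio = 4.42 / 27.8 = 0.158993
Step 2: CV% = 0.158993 * 100 = 15.8993% ≈ 15.9%

15.9%


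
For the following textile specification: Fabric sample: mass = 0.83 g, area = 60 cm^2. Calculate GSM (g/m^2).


Formula: GSM = mass_g / area_m2
Step 1: Convert area: 60 cm^2 = 60 / 10000 = 0.006 m^2
Step 2: GSM = 0.83 g / 0.006 m^2 = 138.3 g/m^2

138.3 g/m^2


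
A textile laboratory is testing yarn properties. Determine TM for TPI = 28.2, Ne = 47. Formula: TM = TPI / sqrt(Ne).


Formula: TM = TPI / sqrt(Ne)
Step 1: sqrt(Ne) = sqrt(47) = 6.8557
Step 2: TM = 28.2 / 6.8557 = 4.11

4.11 TM


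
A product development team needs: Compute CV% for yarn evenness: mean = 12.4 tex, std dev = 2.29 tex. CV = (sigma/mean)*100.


Formula: CV% = (standard deviation / mean) * 100
Step 1: Ratio = 2.29 / 12.4 = 0.184677
Step 2: CV% = 0.184677 * 100 = 18.4677% ≈ 18.5%

18.5%


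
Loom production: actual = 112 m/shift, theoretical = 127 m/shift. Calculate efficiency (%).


Formula: Efficiency% = (Actual output / Theoretical output) * 100
Efficiency% = (112 / 127) * 100
Efficiency% = 0.88189 * 100 = 88.189% ≈ 88.2%

88.2%


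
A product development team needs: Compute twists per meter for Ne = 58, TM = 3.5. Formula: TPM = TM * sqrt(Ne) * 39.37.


Formula: TPM = TM * sqrt(Ne) * 39.37
Step 1: sqrt(Ne) = sqrt(58) = 7.6158
Step 2: TM * sqrt(Ne) = 3.5 * 7.6158 = 26.6553
Step 3: TPM = 26.6553 * 39.37 = 1049 twists/m

1049 twists/m


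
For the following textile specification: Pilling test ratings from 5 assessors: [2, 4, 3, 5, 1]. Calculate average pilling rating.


Formula: Mean = sum / count
Sum = 2 + 4 + 3 + 5 + 1 = 15
Mean = 15 / 5 = 3.0

3.0


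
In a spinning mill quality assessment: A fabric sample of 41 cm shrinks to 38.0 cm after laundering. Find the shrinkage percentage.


Formula: Shrinkage% = ((L_before - L_after) / L_before) * 100
Step 1: Shrinkage = 41 - 38.0 = 3.0 cm
Step 2: Shrinkage% = (3.0 / 41) * 100
Step 3: Shrinkage% = 0.073171 * 100 = 7.3171% ≈ 7.3%

7.3%


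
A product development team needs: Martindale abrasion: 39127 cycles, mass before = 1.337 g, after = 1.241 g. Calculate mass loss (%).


Formula: Mass loss% = ((m_before - m_after) / m_before) * 100
Step 1: Mass loss = 1.337 - 1.241 = 0.096 g
Step 2: Ratio = 0.096 / 1.337 = 0.0718025
Step 3: Mass loss% = 0.0718025 * 100 = 7.18025% ≈ 7.18%

7.18%


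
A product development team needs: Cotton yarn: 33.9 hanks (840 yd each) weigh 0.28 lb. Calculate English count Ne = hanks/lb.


Formula: Ne = hanks / mass_lb
Substituting: Ne = 33.9 / 0.28
Ne = 121.1

121.1 Ne


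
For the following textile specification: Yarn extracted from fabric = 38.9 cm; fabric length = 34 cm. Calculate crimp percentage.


Formula: Crimp% = ((L_yarn - L_fabric) / L_fabric) * 100
Step 1: Extension = 38.9 - 34 = 4.9 cm
Step 2: Crimp% = (4.9 / 34) * 100
Step 3: Crimp% = 0.144118 * 100 = 14.4118% ≈ 14.4%

14.4%


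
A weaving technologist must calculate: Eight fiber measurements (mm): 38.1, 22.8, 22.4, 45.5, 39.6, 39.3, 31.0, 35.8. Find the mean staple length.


Formula: Mean = sum of lengths / count
Sum = 38.1 + 22.8 + 22.4 + 45.5 + 39.6 + 39.3 + 31.0 + 35.8
Sum = 274.5 mm
Mean = 274.5 / 8 = 34.31 mm

34.31 mm


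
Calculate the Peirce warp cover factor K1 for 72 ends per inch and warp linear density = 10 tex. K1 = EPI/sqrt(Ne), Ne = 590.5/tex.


Formula: K1 = EPI / sqrt(Ne), with Ne = 590.5 / tex_warp
Step 1: Ne = 590.5 / 10 = 59.05
Step 2: sqrt(Ne) = sqrt(59.05) = 7.6844
Step 3: K1 = 72 / 7.6844 = 9.4

9.4


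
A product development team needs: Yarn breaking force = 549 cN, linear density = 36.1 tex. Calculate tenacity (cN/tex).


Formula: Tenacity = Breaking force / Linear density
Tenacity = 549 cN / 36.1 tex
Tenacity = 15.21 cN/tex

15.21 cN/tex


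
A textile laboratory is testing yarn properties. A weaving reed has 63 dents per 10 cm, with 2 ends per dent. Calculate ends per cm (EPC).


Formula: EPC = (dents per 10 cm * ends per dent) / 10
Step 1: Total ends per 10 cm = 63 * 2 = 126
Step 2: EPC = 126 / 10 = 12.6 ends/cm

12.6 ends/cm


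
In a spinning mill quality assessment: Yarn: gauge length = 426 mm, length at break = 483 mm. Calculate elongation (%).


Formula: Elongation (%) = ((L_break - L0) / L0) * 100
Step 1: Extension = 483 - 426 = 57 mm
Step 2: Elongation = (57 / 426) * 100
Step 3: Elongation = 0.133803 * 100 = 13.3803% ≈ 13.4%

13.4%


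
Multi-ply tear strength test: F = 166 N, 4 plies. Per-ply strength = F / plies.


Formula: Per-ply strength = Total force / Number of plies
Per-ply = 166 N / 4
Per-ply = 41.5 N

41.5 N


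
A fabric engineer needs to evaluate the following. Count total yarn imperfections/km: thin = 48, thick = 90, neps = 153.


Formula: Total = thin places + thick places + neps
Total = 48 + 90 + 153
Total = 291 imperfections/km

291 imperfections/km


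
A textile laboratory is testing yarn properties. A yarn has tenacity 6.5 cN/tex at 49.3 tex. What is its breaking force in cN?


Formula: Breaking force = Tenacity * Linear density
F = 6.5 cN/tex * 49.3 tex
F = 320.45 cN

320.45 cN


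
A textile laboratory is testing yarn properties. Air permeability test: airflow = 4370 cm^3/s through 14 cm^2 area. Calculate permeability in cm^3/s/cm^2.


Formula: Air Permeability = Airflow / Test Area
AP = 4370 cm^3/s / 14 cm^2
AP = 312.1 cm^3/s/cm^2

312.1 cm^3/s/cm^2


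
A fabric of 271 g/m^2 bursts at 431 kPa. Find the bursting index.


Formula: Bursting Index = Bursting Strength / Fabric GSM
BI = 431 kPa / 271 g/m^2
BI = 1.590 kPa/(g/m^2)

1.590 kPa/(g/m^2)


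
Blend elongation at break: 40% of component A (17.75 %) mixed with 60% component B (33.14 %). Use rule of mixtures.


Formula: Blend property = (fraction_A * property_A) + (fraction_B * property_B)
Step 1: Contribution A = 40/100 * 17.75 % = 7.1 %
Step 2: Contribution B = 60/100 * 33.14 % = 19.884 %
Step 3: Blend elongation at break = 7.1 + 19.884 = 26.984 %

26.984 %


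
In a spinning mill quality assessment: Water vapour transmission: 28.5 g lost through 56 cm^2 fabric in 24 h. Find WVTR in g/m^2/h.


Formula: WVTR = mass_loss / (area * time)
Step 1: Convert area: 56 cm^2 = 0.0056 m^2
Step 2: WVTR = 28.5 g / (0.0056 m^2 * 24 h)
Step 3: WVTR = 28.5 / 0.1344 = 212.1 g/m^2/h

212.1 g/m^2/h


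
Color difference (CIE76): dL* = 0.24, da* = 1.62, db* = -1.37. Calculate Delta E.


Formula: Delta E = sqrt(dL*^2 + da*^2 + db*^2)
Step 1: dL*^2 = 0.24^2 = 0.0576
Step 2: da*^2 = 1.62^2 = 2.6244
Step 3: db*^2 = (-1.37)^2 = 1.8769
Step 4: Sum = 0.0576 + 2.6244 + 1.8769 = 4.5589
Step 5: Delta E = sqrt(4.5589) = 2.14

2.14 Delta E


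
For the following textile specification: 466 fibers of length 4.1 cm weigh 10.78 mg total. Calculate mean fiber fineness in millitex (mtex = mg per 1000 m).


Formula: fineness (mtex) = mass (mg) / total length (km) = (mass_mg / total_length_m) * 1000
Step 1: Convert fiber length: 4.1 cm = 0.041 m
Step 2: Total fiber length = 466 * 0.041 = 19.106 m
Step 3: Linear density = 10.78 mg / 19.106 m = 0.5642 mg/m
Step 4: fineness = 0.5642 * 1000 = 564.2 mtex

564.2 mtex


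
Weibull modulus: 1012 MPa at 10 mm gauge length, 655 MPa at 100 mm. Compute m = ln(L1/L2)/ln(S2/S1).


Formula: m = ln(L1/L2) / ln(S2/S1)
Step 1: ln(L1/L2) = ln(10/100) = -2.30259
Step 2: S2/S1 = 655/1012 = 0.64723
Step 3: ln(S2/S1) = ln(0.64723) = -0.43505
Step 4: m = -2.30259 / -0.43505 = 5.29

5.29 (Weibull m)


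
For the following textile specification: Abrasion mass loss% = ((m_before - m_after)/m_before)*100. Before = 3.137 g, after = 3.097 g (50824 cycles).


Formula: Mass loss% = ((m_before - m_after) / m_before) * 100
Step 1: Mass loss = 3.137 - 3.097 = 0.04 g
Step 2: Ratio = 0.04 / 3.137 = 0.012751
Step 3: Mass loss% = 0.012751 * 100 = 1.2751% ≈ 1.28%

1.28%


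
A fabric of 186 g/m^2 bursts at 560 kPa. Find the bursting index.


Formula: Bursting Index = Bursting Strength / Fabric GSM
BI = 560 kPa / 186 g/m^2
BI = 3.011 kPa/(g/m^2)

3.011 kPa/(g/m^2)


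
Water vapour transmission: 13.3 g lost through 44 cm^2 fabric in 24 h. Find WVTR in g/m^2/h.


Formula: WVTR = mass_loss / (area * time)
Step 1: Convert area: 44 cm^2 = 0.0044 m^2
Step 2: WVTR = 13.3 g / (0.0044 m^2 * 24 h)
Step 3: WVTR = 13.3 / 0.1056 = 125.9 g/m^2/h

125.9 g/m^2/h


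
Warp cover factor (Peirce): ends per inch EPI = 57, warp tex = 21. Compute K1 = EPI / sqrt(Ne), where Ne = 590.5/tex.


Formula: K1 = EPI / sqrt(Ne), with Ne = 590.5 / tex_warp
Step 1: Ne = 590.5 / 21 = 28.119
Step 2: sqrt(Ne) = sqrt(28.119) = 5.3027
Step 3: K1 = 57 / 5.3027 = 10.7

10.7


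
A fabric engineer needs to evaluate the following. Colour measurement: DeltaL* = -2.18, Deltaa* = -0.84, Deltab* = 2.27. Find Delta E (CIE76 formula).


Formula: Delta E = sqrt(dL*^2 + da*^2 + db*^2)
Step 1: dL*^2 = (-2.18)^2 = 4.7524
Step 2: da*^2 = (-0.84)^2 = 0.7056
Step 3: db*^2 = 2.27^2 = 5.1529
Step 4: Sum = 4.7524 + 0.7056 + 5.1529 = 10.6109
Step 5: Delta E = sqrt(10.6109) = 3.26

3.26 Delta E


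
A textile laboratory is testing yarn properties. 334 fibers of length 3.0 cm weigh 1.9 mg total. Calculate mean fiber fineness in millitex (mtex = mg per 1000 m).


Formula: fineness (mtex) = mass (mg) / total length (km) = (mass_mg / total_length_m) * 1000
Step 1: Convert fiber length: 3.0 cm = 0.03 m
Step 2: Total fiber length = 334 * 0.03 = 10.02 m
Step 3: Linear density = 1.9 mg / 10.02 m = 0.1896 mg/m
Step 4: fineness = 0.1896 * 1000 = 189.6 mtex

189.6 mtex


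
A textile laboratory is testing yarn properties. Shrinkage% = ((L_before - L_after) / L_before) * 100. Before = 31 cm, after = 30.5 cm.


Formula: Shrinkage% = ((L_before - L_after) / L_before) * 100
Step 1: Shrinkage = 31 - 30.5 = 0.5 cm
Step 2: Shrinkage% = (0.5 / 31) * 100
Step 3: Shrinkage% = 0.016129 * 100 = 1.6129% ≈ 1.6%

1.6%


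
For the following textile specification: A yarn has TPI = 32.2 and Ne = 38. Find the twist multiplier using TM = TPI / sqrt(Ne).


Formula: TM = TPI / sqrt(Ne)
Step 1: sqrt(Ne) = sqrt(38) = 6.1644
Step 2: TM = 32.2 / 6.1644 = 5.22

5.22 TM


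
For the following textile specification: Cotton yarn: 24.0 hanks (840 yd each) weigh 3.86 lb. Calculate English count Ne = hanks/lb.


Formula: Ne = hanks / mass_lb
Substituting: Ne = 24.0 / 3.86
Ne = 6.2

6.2 Ne


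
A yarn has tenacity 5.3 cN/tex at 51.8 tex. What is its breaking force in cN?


Formula: Breaking force = Tenacity * Linear density
F = 5.3 cN/tex * 51.8 tex
F = 274.54 cN

274.54 cN


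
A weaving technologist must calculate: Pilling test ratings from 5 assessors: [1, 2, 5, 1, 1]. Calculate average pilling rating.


Formula: Mean = sum / count
Sum = 1 + 2 + 5 + 1 + 1 = 10
Mean = 10 / 5 = 2.0

2.0


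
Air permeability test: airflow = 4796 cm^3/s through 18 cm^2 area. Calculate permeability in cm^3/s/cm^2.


Formula: Air Permeability = Airflow / Test Area
AP = 4796 cm^3/s / 18 cm^2
AP = 266.4 cm^3/s/cm^2

266.4 cm^3/s/cm^2


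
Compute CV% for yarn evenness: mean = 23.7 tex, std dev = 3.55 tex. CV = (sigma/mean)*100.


Formula: CV% = (standard deviation / mean) * 100
Step 1: Ratio = 3.55 / 23.7 = 0.149789
Step 2: CV% = 0.149789 * 100 = 14.9789% ≈ 15.0%

15.0%


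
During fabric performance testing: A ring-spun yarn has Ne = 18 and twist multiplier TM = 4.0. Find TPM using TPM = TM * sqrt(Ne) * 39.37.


Formula: TPM = TM * sqrt(Ne) * 39.37
Step 1: sqrt(Ne) = sqrt(18) = 4.2426
Step 2: TM * sqrt(Ne) = 4.0 * 4.2426 = 16.9704
Step 3: TPM = 16.9704 * 39.37 = 668 twists/m

668 twists/m


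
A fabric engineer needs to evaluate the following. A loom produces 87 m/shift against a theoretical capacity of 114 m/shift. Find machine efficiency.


Formula: Efficiency% = (Actual output / Theoretical output) * 100
Efficiency% = (87 / 114) * 100
Efficiency% = 0.763158 * 100 = 76.3158% ≈ 76.3%

76.3%


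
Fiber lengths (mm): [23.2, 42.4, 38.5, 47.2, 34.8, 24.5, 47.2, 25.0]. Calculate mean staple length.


Formula: Mean = sum of lengths / count
Sum = 23.2 + 42.4 + 38.5 + 47.2 + 34.8 + 24.5 + 47.2 + 25.0
Sum = 282.8 mm
Mean = 282.8 / 8 = 35.35 mm

35.35 mm


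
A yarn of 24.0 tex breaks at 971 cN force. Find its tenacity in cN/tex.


Formula: Tenacity = Breaking force / Linear density
Tenacity = 971 cN / 24.0 tex
Tenacity = 40.46 cN/tex

40.46 cN/tex


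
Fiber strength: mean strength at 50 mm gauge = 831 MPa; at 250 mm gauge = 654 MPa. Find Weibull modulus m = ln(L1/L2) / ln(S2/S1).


Formula: m = ln(L1/L2) / ln(S2/S1)
Step 1: ln(L1/L2) = ln(50/250) = -1.60944
Step 2: S2/S1 = 654/831 = 0.787
Step 3: ln(S2/S1) = ln(0.787) = -0.23953
Step 4: m = -1.60944 / -0.23953 = 6.72

6.72 (Weibull m)


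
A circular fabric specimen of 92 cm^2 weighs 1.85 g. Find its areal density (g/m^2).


Formula: GSM = mass_g / area_m2
Step 1: Convert area: 92 cm^2 = 92 / 10000 = 0.0092 m^2
Step 2: GSM = 1.85 g / 0.0092 m^2 = 201.1 g/m^2

201.1 g/m^2


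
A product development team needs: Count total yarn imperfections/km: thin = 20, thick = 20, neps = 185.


Formula: Total = thin places + thick places + neps
Total = 20 + 20 + 185
Total = 225 imperfections/km

225 imperfections/km


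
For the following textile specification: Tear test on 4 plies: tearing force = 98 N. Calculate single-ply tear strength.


Formula: Per-ply strength = Total force / Number of plies
Per-ply = 98 N / 4
Per-ply = 24.5 N

24.5 N


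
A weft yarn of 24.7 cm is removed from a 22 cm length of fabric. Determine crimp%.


Formula: Crimp% = ((L_yarn - L_fabric) / L_fabric) * 100
Step 1: Extension = 24.7 - 22 = 2.7 cm
Step 2: Crimp% = (2.7 / 22) * 100
Step 3: Crimp% = 0.122727 * 100 = 12.2727% ≈ 12.3%

12.3%


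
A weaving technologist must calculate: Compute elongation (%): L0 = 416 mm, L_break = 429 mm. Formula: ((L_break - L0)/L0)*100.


Formula: Elongation (%) = ((L_break - L0) / L0) * 100
Step 1: Extension = 429 - 416 = 13 mm
Step 2: Elongation = (13 / 416) * 100
Step 3: Elongation = 0.03125 * 100 = 3.125% ≈ 3.1%

3.1%


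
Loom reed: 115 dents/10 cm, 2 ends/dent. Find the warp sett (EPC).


Formula: EPC = (dents per 10 cm * ends per dent) / 10
Step 1: Total ends per 10 cm = 115 * 2 = 230
Step 2: EPC = 230 / 10 = 23.0 ends/cm

23.0 ends/cm


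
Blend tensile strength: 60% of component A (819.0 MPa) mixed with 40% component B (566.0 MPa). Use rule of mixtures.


Formula: Blend property = (fraction_A * property_A) + (fraction_B * property_B)
Step 1: Contribution A = 60/100 * 819.0 MPa = 491.4 MPa
Step 2: Contribution B = 40/100 * 566.0 MPa = 226.4 MPa
Step 3: Blend tensile strength = 491.4 + 226.4 = 717.8 MPa

717.8 MPa


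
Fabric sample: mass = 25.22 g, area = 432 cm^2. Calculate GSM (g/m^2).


Formula: GSM = mass_g / area_m2
Step 1: Convert area: 432 cm^2 = 432 / 10000 = 0.0432 m^2
Step 2: GSM = 25.22 g / 0.0432 m^2 = 583.8 g/m^2

583.8 g/m^2


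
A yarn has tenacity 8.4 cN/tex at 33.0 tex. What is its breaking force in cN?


Formula: Breaking force = Tenacity * Linear density
F = 8.4 cN/tex * 33.0 tex
F = 277.20 cN

277.20 cN


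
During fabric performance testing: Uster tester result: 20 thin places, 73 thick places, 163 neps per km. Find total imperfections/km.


Formula: Total = thin places + thick places + neps
Total = 20 + 73 + 163
Total = 256 imperfections/km

256 imperfections/km


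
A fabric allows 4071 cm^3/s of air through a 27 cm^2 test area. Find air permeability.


Formula: Air Permeability = Airflow / Test Area
AP = 4071 cm^3/s / 27 cm^2
AP = 150.8 cm^3/s/cm^2

150.8 cm^3/s/cm^2


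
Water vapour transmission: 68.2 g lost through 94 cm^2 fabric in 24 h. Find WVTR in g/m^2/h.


Formula: WVTR = mass_loss / (area * time)
Step 1: Convert area: 94 cm^2 = 0.0094 m^2
Step 2: WVTR = 68.2 g / (0.0094 m^2 * 24 h)
Step 3: WVTR = 68.2 / 0.2256 = 302.3 g/m^2/h

302.3 g/m^2/h


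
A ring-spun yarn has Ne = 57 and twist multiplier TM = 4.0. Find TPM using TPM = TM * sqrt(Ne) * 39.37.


Formula: TPM = TM * sqrt(Ne) * 39.37
Step 1: sqrt(Ne) = sqrt(57) = 7.5498
Step 2: TM * sqrt(Ne) = 4.0 * 7.5498 = 30.1992
Step 3: TPM = 30.1992 * 39.37 = 1189 twists/m

1189 twists/m


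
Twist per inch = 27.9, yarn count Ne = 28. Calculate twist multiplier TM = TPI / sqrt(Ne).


Formula: TM = TPI / sqrt(Ne)
Step 1: sqrt(Ne) = sqrt(28) = 5.2915
Step 2: TM = 27.9 / 5.2915 = 5.27

5.27 TM


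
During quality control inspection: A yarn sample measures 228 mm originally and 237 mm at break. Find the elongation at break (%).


Formula: Elongation (%) = ((L_break - L0) / L0) * 100
Step 1: Extension = 237 - 228 = 9 mm
Step 2: Elongation = (9 / 228) * 100
Step 3: Elongation = 0.039474 * 100 = 3.9474% ≈ 3.9%

3.9%


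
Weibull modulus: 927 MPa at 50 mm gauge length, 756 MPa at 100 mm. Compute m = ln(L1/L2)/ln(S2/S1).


Formula: m = ln(L1/L2) / ln(S2/S1)
Step 1: ln(L1/L2) = ln(50/100) = -0.69315
Step 2: S2/S1 = 756/927 = 0.81553
Step 3: ln(S2/S1) = ln(0.81553) = -0.20392
Step 4: m = -0.69315 / -0.20392 = 3.40

3.40 (Weibull m)


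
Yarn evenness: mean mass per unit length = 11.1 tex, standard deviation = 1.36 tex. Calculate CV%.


Formula: CV% = (standard deviation / mean) * 100
Step 1: Ratio = 1.36 / 11.1 = 0.122523
Step 2: CV% = 0.122523 * 100 = 12.2523% ≈ 12.3%

12.3%


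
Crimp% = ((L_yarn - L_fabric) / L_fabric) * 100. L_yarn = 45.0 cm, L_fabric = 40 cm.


Formula: Crimp% = ((L_yarn - L_fabric) / L_fabric) * 100
Step 1: Extension = 45.0 - 40 = 5.0 cm
Step 2: Crimp% = (5.0 / 40) * 100
Step 3: Crimp% = 0.125 * 100 = 12.5%

12.5%


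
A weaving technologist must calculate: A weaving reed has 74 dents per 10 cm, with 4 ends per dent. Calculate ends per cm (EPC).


Formula: EPC = (dents per 10 cm * ends per dent) / 10
Step 1: Total ends per 10 cm = 74 * 4 = 296
Step 2: EPC = 296 / 10 = 29.6 ends/cm

29.6 ends/cm


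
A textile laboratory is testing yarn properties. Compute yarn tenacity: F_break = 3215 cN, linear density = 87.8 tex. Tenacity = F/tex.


Formula: Tenacity = Breaking force / Linear density
Tenacity = 3215 cN / 87.8 tex
Tenacity = 36.62 cN/tex

36.62 cN/tex


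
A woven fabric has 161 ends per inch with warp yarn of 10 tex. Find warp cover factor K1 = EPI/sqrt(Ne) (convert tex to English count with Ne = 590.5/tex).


Formula: K1 = EPI / sqrt(Ne), with Ne = 590.5 / tex_warp
Step 1: Ne = 590.5 / 10 = 59.05
Step 2: sqrt(Ne) = sqrt(59.05) = 7.6844
Step 3: K1 = 161 / 7.6844 = 21.0

21.0


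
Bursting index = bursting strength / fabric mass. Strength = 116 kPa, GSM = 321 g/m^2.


Formula: Bursting Index = Bursting Strength / Fabric GSM
BI = 116 kPa / 321 g/m^2
BI = 0.361 kPa/(g/m^2)

0.361 kPa/(g/m^2)


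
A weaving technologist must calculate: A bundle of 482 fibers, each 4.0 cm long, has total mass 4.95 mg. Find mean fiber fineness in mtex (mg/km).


Formula: fineness (mtex) = mass (mg) / total length (km) = (mass_mg / total_length_m) * 1000
Step 1: Convert fiber length: 4.0 cm = 0.04 m
Step 2: Total fiber length = 482 * 0.04 = 19.28 m
Step 3: Linear density = 4.95 mg / 19.28 m = 0.2567 mg/m
Step 4: fineness = 0.2567 * 1000 = 256.7 mtex

256.7 mtex


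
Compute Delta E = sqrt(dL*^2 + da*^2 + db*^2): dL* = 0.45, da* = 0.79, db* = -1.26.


Formula: Delta E = sqrt(dL*^2 + da*^2 + db*^2)
Step 1: dL*^2 = 0.45^2 = 0.2025
Step 2: da*^2 = 0.79^2 = 0.6241
Step 3: db*^2 = (-1.26)^2 = 1.5876
Step 4: Sum = 0.2025 + 0.6241 + 1.5876 = 2.4142
Step 5: Delta E = sqrt(2.4142) = 1.55

1.55 Delta E


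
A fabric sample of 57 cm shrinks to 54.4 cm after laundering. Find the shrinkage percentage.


Formula: Shrinkage% = ((L_before - L_after) / L_before) * 100
Step 1: Shrinkage = 57 - 54.4 = 2.6 cm
Step 2: Shrinkage% = (2.6 / 57) * 100
Step 3: Shrinkage% = 0.045614 * 100 = 4.5614% ≈ 4.6%

4.6%


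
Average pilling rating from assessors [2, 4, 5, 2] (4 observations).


Formula: Mean = sum / count
Sum = 2 + 4 + 5 + 2 = 13
Mean = 13 / 4 = 3.3

3.3


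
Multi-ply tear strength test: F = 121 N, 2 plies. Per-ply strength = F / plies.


Formula: Per-ply strength = Total force / Number of plies
Per-ply = 121 N / 2
Per-ply = 60.5 N

60.5 N


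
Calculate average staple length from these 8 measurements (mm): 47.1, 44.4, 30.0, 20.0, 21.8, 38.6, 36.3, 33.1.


Formula: Mean = sum of lengths / count
Sum = 47.1 + 44.4 + 30.0 + 20.0 + 21.8 + 38.6 + 36.3 + 33.1
Sum = 271.3 mm
Mean = 271.3 / 8 = 33.91 mm

33.91 mm


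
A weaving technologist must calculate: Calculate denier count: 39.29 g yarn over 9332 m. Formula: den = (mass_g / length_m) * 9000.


Formula: den = (mass_g / length_m) * 9000
Substituting: den = (39.29 / 9332) * 9000
Intermediate: 39.29 / 9332 = 0.00421024 g/m
den = 0.00421024 * 9000 = 37.9 denier

37.9 denier


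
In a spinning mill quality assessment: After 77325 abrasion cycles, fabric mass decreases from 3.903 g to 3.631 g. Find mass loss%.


Formula: Mass loss% = ((m_before - m_after) / m_before) * 100
Step 1: Mass loss = 3.903 - 3.631 = 0.272 g
Step 2: Ratio = 0.272 / 3.903 = 0.06969
Step 3: Mass loss% = 0.06969 * 100 = 6.969% ≈ 6.97%

6.97%


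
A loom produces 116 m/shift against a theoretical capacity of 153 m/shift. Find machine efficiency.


Formula: Efficiency% = (Actual output / Theoretical output) * 100
Efficiency% = (116 / 153) * 100
Efficiency% = 0.75817 * 100 = 75.817% ≈ 75.8%

75.8%


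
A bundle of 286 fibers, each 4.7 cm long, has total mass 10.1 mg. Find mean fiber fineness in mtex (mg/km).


Formula: fineness (mtex) = mass (mg) / total length (km) = (mass_mg / total_length_m) * 1000
Step 1: Convert fiber length: 4.7 cm = 0.047 m
Step 2: Total fiber length = 286 * 0.047 = 13.442 m
Step 3: Linear density = 10.1 mg / 13.442 m = 0.7514 mg/m
Step 4: fineness = 0.7514 * 1000 = 751.4 mtex

751.4 mtex


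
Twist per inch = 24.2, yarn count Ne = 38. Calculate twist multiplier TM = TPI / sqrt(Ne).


Formula: TM = TPI / sqrt(Ne)
Step 1: sqrt(Ne) = sqrt(38) = 6.1644
Step 2: TM = 24.2 / 6.1644 = 3.93

3.93 TM


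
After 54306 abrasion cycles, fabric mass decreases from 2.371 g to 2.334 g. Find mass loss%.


Formula: Mass loss% = ((m_before - m_after) / m_before) * 100
Step 1: Mass loss = 2.371 - 2.334 = 0.037 g
Step 2: Ratio = 0.037 / 2.371 = 0.0156052
Step 3: Mass loss% = 0.0156052 * 100 = 1.56052% ≈ 1.56%

1.56%


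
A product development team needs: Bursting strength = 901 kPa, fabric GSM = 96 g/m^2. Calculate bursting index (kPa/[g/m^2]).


Formula: Bursting Index = Bursting Strength / Fabric GSM
BI = 901 kPa / 96 g/m^2
BI = 9.385 kPa/(g/m^2)

9.385 kPa/(g/m^2)


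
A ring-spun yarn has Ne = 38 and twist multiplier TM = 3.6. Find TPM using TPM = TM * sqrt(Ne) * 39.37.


Formula: TPM = TM * sqrt(Ne) * 39.37
Step 1: sqrt(Ne) = sqrt(38) = 6.1644
Step 2: TM * sqrt(Ne) = 3.6 * 6.1644 = 22.1918
Step 3: TPM = 22.1918 * 39.37 = 874 twists/m

874 twists/m
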